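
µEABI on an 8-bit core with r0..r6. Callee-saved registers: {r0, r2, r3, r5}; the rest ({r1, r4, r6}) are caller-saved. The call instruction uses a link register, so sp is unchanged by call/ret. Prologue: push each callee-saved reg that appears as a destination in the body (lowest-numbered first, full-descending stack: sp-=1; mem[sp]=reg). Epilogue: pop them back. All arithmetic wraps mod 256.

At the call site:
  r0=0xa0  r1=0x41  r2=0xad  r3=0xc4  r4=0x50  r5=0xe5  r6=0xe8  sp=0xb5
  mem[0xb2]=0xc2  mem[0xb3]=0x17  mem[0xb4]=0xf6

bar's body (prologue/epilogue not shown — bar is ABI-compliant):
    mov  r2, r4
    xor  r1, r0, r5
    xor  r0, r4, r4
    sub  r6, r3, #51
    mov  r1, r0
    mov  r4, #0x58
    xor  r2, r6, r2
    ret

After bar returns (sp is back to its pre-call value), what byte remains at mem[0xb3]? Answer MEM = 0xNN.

MEM = 0xad

prologue: push r0 → mem[0xb4]=0xa0, sp=0xb4
prologue: push r2 → mem[0xb3]=0xad, sp=0xb3
body[0] mov  r2, r4 → r2=0x50
body[1] xor  r1, r0, r5 → r1=0x45
body[2] xor  r0, r4, r4 → r0=0x00
body[3] sub  r6, r3, #51 → r6=0x91
body[4] mov  r1, r0 → r1=0x00
body[5] mov  r4, #0x58 → r4=0x58
body[6] xor  r2, r6, r2 → r2=0xc1
epilogue: pop r2=0xad, sp=0xb4
epilogue: pop r0=0xa0, sp=0xb5
prologue pushed ['r0', 'r2'] at ['0xb4', '0xb3']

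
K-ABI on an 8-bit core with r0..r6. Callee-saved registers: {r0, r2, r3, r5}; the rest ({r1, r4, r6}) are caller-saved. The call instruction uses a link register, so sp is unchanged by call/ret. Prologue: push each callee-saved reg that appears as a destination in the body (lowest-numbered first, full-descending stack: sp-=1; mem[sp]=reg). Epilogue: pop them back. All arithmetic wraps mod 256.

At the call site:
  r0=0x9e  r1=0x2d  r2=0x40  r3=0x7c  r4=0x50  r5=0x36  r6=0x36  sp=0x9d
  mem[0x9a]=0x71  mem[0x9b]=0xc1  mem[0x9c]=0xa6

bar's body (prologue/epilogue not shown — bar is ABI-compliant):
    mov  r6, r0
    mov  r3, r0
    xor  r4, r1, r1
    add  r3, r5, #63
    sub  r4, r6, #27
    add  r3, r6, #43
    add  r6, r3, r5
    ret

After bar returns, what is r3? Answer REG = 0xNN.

prologue: push r3 -> mem[0x9c]=0x7c, sp=0x9c
body[0] mov  r6, r0 -> r6=0x9e
body[1] mov  r3, r0 -> r3=0x9e
body[2] xor  r4, r1, r1 -> r4=0x00
body[3] add  r3, r5, #63 -> r3=0x75
body[4] sub  r4, r6, #27 -> r4=0x83
body[5] add  r3, r6, #43 -> r3=0xc9
body[6] add  r6, r3, r5 -> r6=0xff
epilogue: pop r3=0x7c, sp=0x9d
r3 is callee-saved -> restored

REG = 0x7c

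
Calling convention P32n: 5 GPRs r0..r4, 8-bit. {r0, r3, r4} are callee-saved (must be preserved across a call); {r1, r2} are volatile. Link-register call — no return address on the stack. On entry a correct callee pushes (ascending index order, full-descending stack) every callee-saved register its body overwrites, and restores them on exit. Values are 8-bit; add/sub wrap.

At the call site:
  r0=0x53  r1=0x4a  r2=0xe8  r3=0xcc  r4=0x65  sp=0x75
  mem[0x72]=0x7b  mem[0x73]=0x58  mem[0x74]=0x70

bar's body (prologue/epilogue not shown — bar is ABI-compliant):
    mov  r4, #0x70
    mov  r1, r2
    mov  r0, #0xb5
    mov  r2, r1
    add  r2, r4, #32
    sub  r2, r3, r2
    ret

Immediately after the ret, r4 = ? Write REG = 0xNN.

prologue: push r0 -> mem[0x74]=0x53, sp=0x74
prologue: push r4 -> mem[0x73]=0x65, sp=0x73
body[0] mov  r4, #0x70 -> r4=0x70
body[1] mov  r1, r2 -> r1=0xe8
body[2] mov  r0, #0xb5 -> r0=0xb5
body[3] mov  r2, r1 -> r2=0xe8
body[4] add  r2, r4, #32 -> r2=0x90
body[5] sub  r2, r3, r2 -> r2=0x3c
epilogue: pop r4=0x65, sp=0x74
epilogue: pop r0=0x53, sp=0x75
r4 is callee-saved -> restored

REG = 0x65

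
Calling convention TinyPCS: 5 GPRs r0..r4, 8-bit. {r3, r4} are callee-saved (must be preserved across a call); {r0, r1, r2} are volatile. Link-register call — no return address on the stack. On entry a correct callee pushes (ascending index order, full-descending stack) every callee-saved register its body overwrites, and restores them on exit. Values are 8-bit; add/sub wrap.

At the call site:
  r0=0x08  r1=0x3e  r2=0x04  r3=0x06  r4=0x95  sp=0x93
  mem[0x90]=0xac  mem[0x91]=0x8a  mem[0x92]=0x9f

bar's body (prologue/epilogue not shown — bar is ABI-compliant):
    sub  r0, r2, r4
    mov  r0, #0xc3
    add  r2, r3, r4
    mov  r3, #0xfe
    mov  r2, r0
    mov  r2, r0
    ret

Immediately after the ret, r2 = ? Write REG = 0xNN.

prologue: push r3 -> mem[0x92]=0x06, sp=0x92
body[0] sub  r0, r2, r4 -> r0=0x6f
body[1] mov  r0, #0xc3 -> r0=0xc3
body[2] add  r2, r3, r4 -> r2=0x9b
body[3] mov  r3, #0xfe -> r3=0xfe
body[4] mov  r2, r0 -> r2=0xc3
body[5] mov  r2, r0 -> r2=0xc3
epilogue: pop r3=0x06, sp=0x93
r2 is caller-saved -> body value

REG = 0xc3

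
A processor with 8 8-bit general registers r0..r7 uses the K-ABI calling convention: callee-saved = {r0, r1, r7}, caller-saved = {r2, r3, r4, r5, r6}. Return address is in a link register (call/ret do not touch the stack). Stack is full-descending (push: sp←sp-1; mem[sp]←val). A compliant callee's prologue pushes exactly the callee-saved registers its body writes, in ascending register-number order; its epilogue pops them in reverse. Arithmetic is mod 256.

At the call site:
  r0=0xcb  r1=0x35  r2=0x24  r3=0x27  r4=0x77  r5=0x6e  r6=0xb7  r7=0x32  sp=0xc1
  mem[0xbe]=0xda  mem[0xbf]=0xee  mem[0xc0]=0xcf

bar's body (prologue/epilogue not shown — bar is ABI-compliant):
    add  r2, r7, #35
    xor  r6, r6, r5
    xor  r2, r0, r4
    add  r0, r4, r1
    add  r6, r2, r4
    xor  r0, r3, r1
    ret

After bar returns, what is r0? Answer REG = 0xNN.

REG = 0xcb

prologue: push r0 → mem[0xc0]=0xcb, sp=0xc0
body[0] add  r2, r7, #35 → r2=0x55
body[1] xor  r6, r6, r5 → r6=0xd9
body[2] xor  r2, r0, r4 → r2=0xbc
body[3] add  r0, r4, r1 → r0=0xac
body[4] add  r6, r2, r4 → r6=0x33
body[5] xor  r0, r3, r1 → r0=0x12
epilogue: pop r0=0xcb, sp=0xc1
r0 is callee-saved → restored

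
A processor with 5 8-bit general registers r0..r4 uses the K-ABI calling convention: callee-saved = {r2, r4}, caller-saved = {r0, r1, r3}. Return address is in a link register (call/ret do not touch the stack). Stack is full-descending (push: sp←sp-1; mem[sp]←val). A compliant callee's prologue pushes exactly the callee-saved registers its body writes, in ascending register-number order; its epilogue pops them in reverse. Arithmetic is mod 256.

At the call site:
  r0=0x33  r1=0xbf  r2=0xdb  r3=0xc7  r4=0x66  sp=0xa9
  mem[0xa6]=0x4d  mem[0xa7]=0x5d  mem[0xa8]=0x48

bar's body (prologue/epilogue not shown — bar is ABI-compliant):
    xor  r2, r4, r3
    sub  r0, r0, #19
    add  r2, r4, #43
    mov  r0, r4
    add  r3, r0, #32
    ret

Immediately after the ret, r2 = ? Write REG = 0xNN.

prologue: push r2 -> mem[0xa8]=0xdb, sp=0xa8
body[0] xor  r2, r4, r3 -> r2=0xa1
body[1] sub  r0, r0, #19 -> r0=0x20
body[2] add  r2, r4, #43 -> r2=0x91
body[3] mov  r0, r4 -> r0=0x66
body[4] add  r3, r0, #32 -> r3=0x86
epilogue: pop r2=0xdb, sp=0xa9
r2 is callee-saved -> restored

REG = 0xdb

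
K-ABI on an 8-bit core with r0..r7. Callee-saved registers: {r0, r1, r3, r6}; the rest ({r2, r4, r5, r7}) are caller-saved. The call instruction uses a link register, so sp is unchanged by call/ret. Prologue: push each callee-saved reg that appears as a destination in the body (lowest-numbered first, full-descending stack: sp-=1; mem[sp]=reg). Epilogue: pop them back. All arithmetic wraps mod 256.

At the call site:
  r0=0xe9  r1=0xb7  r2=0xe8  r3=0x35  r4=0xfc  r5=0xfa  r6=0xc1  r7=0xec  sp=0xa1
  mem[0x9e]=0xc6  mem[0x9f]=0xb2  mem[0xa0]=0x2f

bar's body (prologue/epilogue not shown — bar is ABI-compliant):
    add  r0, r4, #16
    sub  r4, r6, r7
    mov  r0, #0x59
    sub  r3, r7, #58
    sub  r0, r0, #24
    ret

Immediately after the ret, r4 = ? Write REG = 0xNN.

prologue: push r0 → mem[0xa0]=0xe9, sp=0xa0
prologue: push r3 → mem[0x9f]=0x35, sp=0x9f
body[0] add  r0, r4, #16 → r0=0x0c
body[1] sub  r4, r6, r7 → r4=0xd5
body[2] mov  r0, #0x59 → r0=0x59
body[3] sub  r3, r7, #58 → r3=0xb2
body[4] sub  r0, r0, #24 → r0=0x41
epilogue: pop r3=0x35, sp=0xa0
epilogue: pop r0=0xe9, sp=0xa1
r4 is caller-saved → body value

REG = 0xd5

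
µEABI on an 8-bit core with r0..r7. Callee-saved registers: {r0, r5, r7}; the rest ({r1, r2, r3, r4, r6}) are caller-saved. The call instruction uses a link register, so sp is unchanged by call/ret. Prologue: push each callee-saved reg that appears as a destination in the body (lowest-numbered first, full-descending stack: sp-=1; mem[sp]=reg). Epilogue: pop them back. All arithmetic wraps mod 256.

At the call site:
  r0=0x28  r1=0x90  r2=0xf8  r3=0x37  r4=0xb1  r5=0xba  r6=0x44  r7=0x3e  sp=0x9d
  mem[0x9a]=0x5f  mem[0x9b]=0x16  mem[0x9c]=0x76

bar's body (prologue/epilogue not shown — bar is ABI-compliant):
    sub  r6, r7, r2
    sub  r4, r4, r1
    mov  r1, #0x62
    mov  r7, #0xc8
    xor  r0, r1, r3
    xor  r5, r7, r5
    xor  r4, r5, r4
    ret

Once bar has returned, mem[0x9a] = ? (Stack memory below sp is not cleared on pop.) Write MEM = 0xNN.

MEM = 0x3e

prologue: push r0 → mem[0x9c]=0x28, sp=0x9c
prologue: push r5 → mem[0x9b]=0xba, sp=0x9b
prologue: push r7 → mem[0x9a]=0x3e, sp=0x9a
body[0] sub  r6, r7, r2 → r6=0x46
body[1] sub  r4, r4, r1 → r4=0x21
body[2] mov  r1, #0x62 → r1=0x62
body[3] mov  r7, #0xc8 → r7=0xc8
body[4] xor  r0, r1, r3 → r0=0x55
body[5] xor  r5, r7, r5 → r5=0x72
body[6] xor  r4, r5, r4 → r4=0x53
epilogue: pop r7=0x3e, sp=0x9b
epilogue: pop r5=0xba, sp=0x9c
epilogue: pop r0=0x28, sp=0x9d
prologue pushed ['r0', 'r5', 'r7'] at ['0x9c', '0x9b', '0x9a']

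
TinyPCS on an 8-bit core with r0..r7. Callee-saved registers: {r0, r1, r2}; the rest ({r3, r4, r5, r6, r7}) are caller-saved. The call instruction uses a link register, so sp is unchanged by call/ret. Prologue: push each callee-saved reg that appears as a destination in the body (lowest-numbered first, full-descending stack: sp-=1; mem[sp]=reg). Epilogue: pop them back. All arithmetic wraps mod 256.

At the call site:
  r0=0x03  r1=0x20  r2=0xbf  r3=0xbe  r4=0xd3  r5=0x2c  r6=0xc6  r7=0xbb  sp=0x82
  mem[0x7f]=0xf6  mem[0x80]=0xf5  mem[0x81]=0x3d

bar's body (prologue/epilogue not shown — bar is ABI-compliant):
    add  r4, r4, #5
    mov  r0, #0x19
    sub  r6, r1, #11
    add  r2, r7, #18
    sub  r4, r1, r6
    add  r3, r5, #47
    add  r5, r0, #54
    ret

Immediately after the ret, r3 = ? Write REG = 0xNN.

REG = 0x5b

prologue: push r0 -> mem[0x81]=0x03, sp=0x81
prologue: push r2 -> mem[0x80]=0xbf, sp=0x80
body[0] add  r4, r4, #5 -> r4=0xd8
body[1] mov  r0, #0x19 -> r0=0x19
body[2] sub  r6, r1, #11 -> r6=0x15
body[3] add  r2, r7, #18 -> r2=0xcd
body[4] sub  r4, r1, r6 -> r4=0x0b
body[5] add  r3, r5, #47 -> r3=0x5b
body[6] add  r5, r0, #54 -> r5=0x4f
epilogue: pop r2=0xbf, sp=0x81
epilogue: pop r0=0x03, sp=0x82
r3 is caller-saved -> body value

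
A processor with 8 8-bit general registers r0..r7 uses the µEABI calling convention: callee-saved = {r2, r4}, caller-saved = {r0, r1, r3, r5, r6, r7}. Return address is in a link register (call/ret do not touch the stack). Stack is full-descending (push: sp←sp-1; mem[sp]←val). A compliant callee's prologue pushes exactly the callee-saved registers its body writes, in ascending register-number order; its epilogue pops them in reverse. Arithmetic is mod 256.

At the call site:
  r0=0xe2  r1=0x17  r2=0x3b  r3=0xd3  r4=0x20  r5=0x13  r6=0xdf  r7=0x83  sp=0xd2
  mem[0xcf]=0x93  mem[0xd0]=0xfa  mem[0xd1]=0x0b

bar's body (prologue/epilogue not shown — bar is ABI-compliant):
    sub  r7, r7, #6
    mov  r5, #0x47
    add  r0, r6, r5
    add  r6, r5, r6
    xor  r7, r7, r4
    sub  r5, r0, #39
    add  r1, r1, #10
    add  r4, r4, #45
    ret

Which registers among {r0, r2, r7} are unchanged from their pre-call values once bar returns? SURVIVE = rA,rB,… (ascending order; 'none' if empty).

prologue: push r4 -> mem[0xd1]=0x20, sp=0xd1
body[0] sub  r7, r7, #6 -> r7=0x7d
body[1] mov  r5, #0x47 -> r5=0x47
body[2] add  r0, r6, r5 -> r0=0x26
body[3] add  r6, r5, r6 -> r6=0x26
body[4] xor  r7, r7, r4 -> r7=0x5d
body[5] sub  r5, r0, #39 -> r5=0xff
body[6] add  r1, r1, #10 -> r1=0x21
body[7] add  r4, r4, #45 -> r4=0x4d
epilogue: pop r4=0x20, sp=0xd2
r0: caller-saved, written=True
r2: callee-saved, written=False
r7: caller-saved, written=True

SURVIVE = r2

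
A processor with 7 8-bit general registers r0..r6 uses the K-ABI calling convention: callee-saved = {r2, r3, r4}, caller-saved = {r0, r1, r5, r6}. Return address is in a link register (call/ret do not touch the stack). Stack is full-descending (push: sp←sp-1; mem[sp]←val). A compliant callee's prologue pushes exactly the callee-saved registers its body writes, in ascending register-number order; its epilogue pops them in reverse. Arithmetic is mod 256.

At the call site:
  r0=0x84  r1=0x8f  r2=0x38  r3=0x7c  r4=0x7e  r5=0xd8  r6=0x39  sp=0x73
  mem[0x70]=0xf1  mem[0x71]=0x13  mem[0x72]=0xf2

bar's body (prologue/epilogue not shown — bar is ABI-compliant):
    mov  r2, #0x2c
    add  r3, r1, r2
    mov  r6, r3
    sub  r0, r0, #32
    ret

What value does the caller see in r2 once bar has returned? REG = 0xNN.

prologue: push r2 → mem[0x72]=0x38, sp=0x72
prologue: push r3 → mem[0x71]=0x7c, sp=0x71
body[0] mov  r2, #0x2c → r2=0x2c
body[1] add  r3, r1, r2 → r3=0xbb
body[2] mov  r6, r3 → r6=0xbb
body[3] sub  r0, r0, #32 → r0=0x64
epilogue: pop r3=0x7c, sp=0x72
epilogue: pop r2=0x38, sp=0x73
r2 is callee-saved → restored

REG = 0x38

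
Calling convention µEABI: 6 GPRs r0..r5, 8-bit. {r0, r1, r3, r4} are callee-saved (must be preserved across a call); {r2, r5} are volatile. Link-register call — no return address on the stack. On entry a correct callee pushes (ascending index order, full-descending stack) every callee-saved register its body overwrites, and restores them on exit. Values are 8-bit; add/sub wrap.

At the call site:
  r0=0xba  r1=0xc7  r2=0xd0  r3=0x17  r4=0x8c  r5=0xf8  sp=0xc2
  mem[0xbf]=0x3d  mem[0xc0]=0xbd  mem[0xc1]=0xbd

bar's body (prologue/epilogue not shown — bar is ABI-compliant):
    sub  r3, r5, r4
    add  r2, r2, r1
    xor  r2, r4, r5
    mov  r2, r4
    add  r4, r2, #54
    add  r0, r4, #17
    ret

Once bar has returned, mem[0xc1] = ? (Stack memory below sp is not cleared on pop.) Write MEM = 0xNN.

MEM = 0xba

prologue: push r0 -> mem[0xc1]=0xba, sp=0xc1
prologue: push r3 -> mem[0xc0]=0x17, sp=0xc0
prologue: push r4 -> mem[0xbf]=0x8c, sp=0xbf
body[0] sub  r3, r5, r4 -> r3=0x6c
body[1] add  r2, r2, r1 -> r2=0x97
body[2] xor  r2, r4, r5 -> r2=0x74
body[3] mov  r2, r4 -> r2=0x8c
body[4] add  r4, r2, #54 -> r4=0xc2
body[5] add  r0, r4, #17 -> r0=0xd3
epilogue: pop r4=0x8c, sp=0xc0
epilogue: pop r3=0x17, sp=0xc1
epilogue: pop r0=0xba, sp=0xc2
prologue pushed ['r0', 'r3', 'r4'] at ['0xc1', '0xc0', '0xbf']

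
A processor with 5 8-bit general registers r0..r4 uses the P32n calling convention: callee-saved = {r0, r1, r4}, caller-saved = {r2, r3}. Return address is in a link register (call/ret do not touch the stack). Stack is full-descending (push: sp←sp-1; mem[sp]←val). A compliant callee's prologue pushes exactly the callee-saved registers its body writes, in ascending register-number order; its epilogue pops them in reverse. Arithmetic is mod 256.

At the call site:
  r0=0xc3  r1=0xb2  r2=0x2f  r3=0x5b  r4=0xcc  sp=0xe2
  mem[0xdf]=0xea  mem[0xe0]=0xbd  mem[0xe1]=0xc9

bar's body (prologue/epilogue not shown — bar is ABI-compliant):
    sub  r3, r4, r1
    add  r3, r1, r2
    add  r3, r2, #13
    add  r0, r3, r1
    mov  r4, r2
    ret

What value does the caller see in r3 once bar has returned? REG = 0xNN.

REG = 0x3c

prologue: push r0 -> mem[0xe1]=0xc3, sp=0xe1
prologue: push r4 -> mem[0xe0]=0xcc, sp=0xe0
body[0] sub  r3, r4, r1 -> r3=0x1a
body[1] add  r3, r1, r2 -> r3=0xe1
body[2] add  r3, r2, #13 -> r3=0x3c
body[3] add  r0, r3, r1 -> r0=0xee
body[4] mov  r4, r2 -> r4=0x2f
epilogue: pop r4=0xcc, sp=0xe1
epilogue: pop r0=0xc3, sp=0xe2
r3 is caller-saved -> body value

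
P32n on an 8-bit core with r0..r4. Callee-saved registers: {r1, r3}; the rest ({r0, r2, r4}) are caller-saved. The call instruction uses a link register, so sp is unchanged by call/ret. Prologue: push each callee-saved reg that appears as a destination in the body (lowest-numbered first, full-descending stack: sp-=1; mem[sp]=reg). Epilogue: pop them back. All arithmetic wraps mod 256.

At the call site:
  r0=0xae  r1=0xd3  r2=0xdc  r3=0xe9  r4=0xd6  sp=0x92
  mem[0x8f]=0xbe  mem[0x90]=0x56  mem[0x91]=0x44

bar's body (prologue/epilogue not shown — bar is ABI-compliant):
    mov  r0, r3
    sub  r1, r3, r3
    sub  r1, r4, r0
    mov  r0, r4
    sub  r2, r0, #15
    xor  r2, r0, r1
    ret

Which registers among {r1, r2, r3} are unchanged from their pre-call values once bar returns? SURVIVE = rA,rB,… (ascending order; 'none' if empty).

prologue: push r1 -> mem[0x91]=0xd3, sp=0x91
body[0] mov  r0, r3 -> r0=0xe9
body[1] sub  r1, r3, r3 -> r1=0x00
body[2] sub  r1, r4, r0 -> r1=0xed
body[3] mov  r0, r4 -> r0=0xd6
body[4] sub  r2, r0, #15 -> r2=0xc7
body[5] xor  r2, r0, r1 -> r2=0x3b
epilogue: pop r1=0xd3, sp=0x92
r1: callee-saved, written=True
r2: caller-saved, written=True
r3: callee-saved, written=False

SURVIVE = r1,r3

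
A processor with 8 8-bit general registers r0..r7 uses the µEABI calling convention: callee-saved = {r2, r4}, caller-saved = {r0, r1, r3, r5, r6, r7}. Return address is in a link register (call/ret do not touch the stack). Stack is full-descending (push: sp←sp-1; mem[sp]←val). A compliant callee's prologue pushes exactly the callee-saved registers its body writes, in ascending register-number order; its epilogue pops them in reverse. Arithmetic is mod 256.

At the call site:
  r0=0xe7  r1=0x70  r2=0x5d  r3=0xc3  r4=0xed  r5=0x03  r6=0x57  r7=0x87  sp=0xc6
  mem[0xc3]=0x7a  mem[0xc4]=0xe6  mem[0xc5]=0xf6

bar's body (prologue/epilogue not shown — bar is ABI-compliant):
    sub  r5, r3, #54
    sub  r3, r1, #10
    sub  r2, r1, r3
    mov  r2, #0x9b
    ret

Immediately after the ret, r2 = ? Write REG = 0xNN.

REG = 0x5d

prologue: push r2 -> mem[0xc5]=0x5d, sp=0xc5
body[0] sub  r5, r3, #54 -> r5=0x8d
body[1] sub  r3, r1, #10 -> r3=0x66
body[2] sub  r2, r1, r3 -> r2=0x0a
body[3] mov  r2, #0x9b -> r2=0x9b
epilogue: pop r2=0x5d, sp=0xc6
r2 is callee-saved -> restored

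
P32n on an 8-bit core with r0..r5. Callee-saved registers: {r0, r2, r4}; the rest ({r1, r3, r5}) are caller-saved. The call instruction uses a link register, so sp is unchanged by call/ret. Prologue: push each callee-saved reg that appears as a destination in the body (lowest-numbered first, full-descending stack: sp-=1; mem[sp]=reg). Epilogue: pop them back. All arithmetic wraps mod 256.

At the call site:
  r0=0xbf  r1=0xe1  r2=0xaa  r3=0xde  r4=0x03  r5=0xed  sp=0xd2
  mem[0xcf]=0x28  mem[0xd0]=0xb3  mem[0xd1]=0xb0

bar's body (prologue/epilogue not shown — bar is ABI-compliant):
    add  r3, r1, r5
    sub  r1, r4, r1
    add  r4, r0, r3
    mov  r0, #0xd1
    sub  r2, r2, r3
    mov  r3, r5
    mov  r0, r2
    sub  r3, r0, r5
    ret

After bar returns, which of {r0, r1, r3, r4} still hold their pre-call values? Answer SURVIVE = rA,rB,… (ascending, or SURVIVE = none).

prologue: push r0 -> mem[0xd1]=0xbf, sp=0xd1
prologue: push r2 -> mem[0xd0]=0xaa, sp=0xd0
prologue: push r4 -> mem[0xcf]=0x03, sp=0xcf
body[0] add  r3, r1, r5 -> r3=0xce
body[1] sub  r1, r4, r1 -> r1=0x22
body[2] add  r4, r0, r3 -> r4=0x8d
body[3] mov  r0, #0xd1 -> r0=0xd1
body[4] sub  r2, r2, r3 -> r2=0xdc
body[5] mov  r3, r5 -> r3=0xed
body[6] mov  r0, r2 -> r0=0xdc
body[7] sub  r3, r0, r5 -> r3=0xef
epilogue: pop r4=0x03, sp=0xd0
epilogue: pop r2=0xaa, sp=0xd1
epilogue: pop r0=0xbf, sp=0xd2
r0: callee-saved, written=True
r1: caller-saved, written=True
r3: caller-saved, written=True
r4: callee-saved, written=True

SURVIVE = r0,r4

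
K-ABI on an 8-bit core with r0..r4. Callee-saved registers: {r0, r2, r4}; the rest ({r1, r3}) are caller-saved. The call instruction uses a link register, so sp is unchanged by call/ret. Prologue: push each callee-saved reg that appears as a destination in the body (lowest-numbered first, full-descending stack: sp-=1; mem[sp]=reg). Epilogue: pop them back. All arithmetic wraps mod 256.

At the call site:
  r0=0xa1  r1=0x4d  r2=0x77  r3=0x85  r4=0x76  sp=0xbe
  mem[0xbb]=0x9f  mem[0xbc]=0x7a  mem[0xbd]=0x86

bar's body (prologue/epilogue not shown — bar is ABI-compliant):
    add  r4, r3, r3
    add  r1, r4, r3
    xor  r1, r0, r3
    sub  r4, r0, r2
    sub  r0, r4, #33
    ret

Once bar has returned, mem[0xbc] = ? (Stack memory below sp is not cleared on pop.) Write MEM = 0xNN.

prologue: push r0 -> mem[0xbd]=0xa1, sp=0xbd
prologue: push r4 -> mem[0xbc]=0x76, sp=0xbc
body[0] add  r4, r3, r3 -> r4=0x0a
body[1] add  r1, r4, r3 -> r1=0x8f
body[2] xor  r1, r0, r3 -> r1=0x24
body[3] sub  r4, r0, r2 -> r4=0x2a
body[4] sub  r0, r4, #33 -> r0=0x09
epilogue: pop r4=0x76, sp=0xbd
epilogue: pop r0=0xa1, sp=0xbe
prologue pushed ['r0', 'r4'] at ['0xbd', '0xbc']

MEM = 0x76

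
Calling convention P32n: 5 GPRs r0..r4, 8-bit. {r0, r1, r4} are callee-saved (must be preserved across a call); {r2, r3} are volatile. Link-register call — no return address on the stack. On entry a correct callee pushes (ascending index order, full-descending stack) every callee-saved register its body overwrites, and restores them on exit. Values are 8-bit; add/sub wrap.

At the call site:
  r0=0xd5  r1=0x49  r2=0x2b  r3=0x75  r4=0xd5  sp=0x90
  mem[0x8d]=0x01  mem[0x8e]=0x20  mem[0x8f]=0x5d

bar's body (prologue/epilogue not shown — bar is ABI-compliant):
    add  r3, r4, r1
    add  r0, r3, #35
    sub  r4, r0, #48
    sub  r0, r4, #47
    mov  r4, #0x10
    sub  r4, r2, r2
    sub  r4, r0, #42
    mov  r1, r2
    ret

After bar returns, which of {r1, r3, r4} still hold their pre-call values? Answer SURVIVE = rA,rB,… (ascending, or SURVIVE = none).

SURVIVE = r1,r4

prologue: push r0 → mem[0x8f]=0xd5, sp=0x8f
prologue: push r1 → mem[0x8e]=0x49, sp=0x8e
prologue: push r4 → mem[0x8d]=0xd5, sp=0x8d
body[0] add  r3, r4, r1 → r3=0x1e
body[1] add  r0, r3, #35 → r0=0x41
body[2] sub  r4, r0, #48 → r4=0x11
body[3] sub  r0, r4, #47 → r0=0xe2
body[4] mov  r4, #0x10 → r4=0x10
body[5] sub  r4, r2, r2 → r4=0x00
body[6] sub  r4, r0, #42 → r4=0xb8
body[7] mov  r1, r2 → r1=0x2b
epilogue: pop r4=0xd5, sp=0x8e
epilogue: pop r1=0x49, sp=0x8f
epilogue: pop r0=0xd5, sp=0x90
r1: callee-saved, written=True
r3: caller-saved, written=True
r4: callee-saved, written=True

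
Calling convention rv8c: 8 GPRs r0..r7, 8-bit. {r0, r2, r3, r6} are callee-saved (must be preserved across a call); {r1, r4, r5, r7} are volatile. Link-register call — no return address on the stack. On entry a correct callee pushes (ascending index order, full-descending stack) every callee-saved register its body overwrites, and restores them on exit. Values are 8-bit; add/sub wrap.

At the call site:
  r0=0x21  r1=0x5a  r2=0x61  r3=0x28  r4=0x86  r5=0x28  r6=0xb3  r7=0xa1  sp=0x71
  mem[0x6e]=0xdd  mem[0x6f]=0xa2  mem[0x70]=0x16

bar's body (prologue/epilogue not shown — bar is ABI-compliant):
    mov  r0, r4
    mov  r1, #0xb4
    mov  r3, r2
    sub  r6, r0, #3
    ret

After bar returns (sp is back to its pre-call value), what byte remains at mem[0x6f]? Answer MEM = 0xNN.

MEM = 0x28

prologue: push r0 -> mem[0x70]=0x21, sp=0x70
prologue: push r3 -> mem[0x6f]=0x28, sp=0x6f
prologue: push r6 -> mem[0x6e]=0xb3, sp=0x6e
body[0] mov  r0, r4 -> r0=0x86
body[1] mov  r1, #0xb4 -> r1=0xb4
body[2] mov  r3, r2 -> r3=0x61
body[3] sub  r6, r0, #3 -> r6=0x83
epilogue: pop r6=0xb3, sp=0x6f
epilogue: pop r3=0x28, sp=0x70
epilogue: pop r0=0x21, sp=0x71
prologue pushed ['r0', 'r3', 'r6'] at ['0x70', '0x6f', '0x6e']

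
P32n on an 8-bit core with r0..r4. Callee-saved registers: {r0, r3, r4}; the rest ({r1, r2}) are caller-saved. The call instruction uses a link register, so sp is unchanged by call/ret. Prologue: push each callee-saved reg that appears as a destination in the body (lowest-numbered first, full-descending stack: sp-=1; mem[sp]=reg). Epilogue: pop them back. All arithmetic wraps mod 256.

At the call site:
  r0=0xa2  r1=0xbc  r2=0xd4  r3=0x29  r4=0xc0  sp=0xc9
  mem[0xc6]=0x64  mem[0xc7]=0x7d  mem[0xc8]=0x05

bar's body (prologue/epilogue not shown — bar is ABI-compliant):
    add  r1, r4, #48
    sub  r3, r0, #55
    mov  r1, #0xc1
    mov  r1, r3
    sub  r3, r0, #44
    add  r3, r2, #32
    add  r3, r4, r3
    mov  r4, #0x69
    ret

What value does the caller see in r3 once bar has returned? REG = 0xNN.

REG = 0x29

prologue: push r3 → mem[0xc8]=0x29, sp=0xc8
prologue: push r4 → mem[0xc7]=0xc0, sp=0xc7
body[0] add  r1, r4, #48 → r1=0xf0
body[1] sub  r3, r0, #55 → r3=0x6b
body[2] mov  r1, #0xc1 → r1=0xc1
body[3] mov  r1, r3 → r1=0x6b
body[4] sub  r3, r0, #44 → r3=0x76
body[5] add  r3, r2, #32 → r3=0xf4
body[6] add  r3, r4, r3 → r3=0xb4
body[7] mov  r4, #0x69 → r4=0x69
epilogue: pop r4=0xc0, sp=0xc8
epilogue: pop r3=0x29, sp=0xc9
r3 is callee-saved → restored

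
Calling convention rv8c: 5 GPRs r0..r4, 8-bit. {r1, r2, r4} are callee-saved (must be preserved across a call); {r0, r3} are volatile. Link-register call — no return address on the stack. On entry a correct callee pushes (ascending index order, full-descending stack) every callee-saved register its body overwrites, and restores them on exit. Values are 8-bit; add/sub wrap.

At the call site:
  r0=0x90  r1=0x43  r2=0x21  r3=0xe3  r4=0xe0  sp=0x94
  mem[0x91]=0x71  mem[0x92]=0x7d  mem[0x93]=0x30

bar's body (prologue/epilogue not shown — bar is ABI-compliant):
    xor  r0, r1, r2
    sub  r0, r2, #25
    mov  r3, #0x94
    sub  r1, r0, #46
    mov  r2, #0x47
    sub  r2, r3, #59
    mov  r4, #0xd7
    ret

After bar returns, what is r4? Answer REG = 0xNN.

REG = 0xe0

prologue: push r1 -> mem[0x93]=0x43, sp=0x93
prologue: push r2 -> mem[0x92]=0x21, sp=0x92
prologue: push r4 -> mem[0x91]=0xe0, sp=0x91
body[0] xor  r0, r1, r2 -> r0=0x62
body[1] sub  r0, r2, #25 -> r0=0x08
body[2] mov  r3, #0x94 -> r3=0x94
body[3] sub  r1, r0, #46 -> r1=0xda
body[4] mov  r2, #0x47 -> r2=0x47
body[5] sub  r2, r3, #59 -> r2=0x59
body[6] mov  r4, #0xd7 -> r4=0xd7
epilogue: pop r4=0xe0, sp=0x92
epilogue: pop r2=0x21, sp=0x93
epilogue: pop r1=0x43, sp=0x94
r4 is callee-saved -> restored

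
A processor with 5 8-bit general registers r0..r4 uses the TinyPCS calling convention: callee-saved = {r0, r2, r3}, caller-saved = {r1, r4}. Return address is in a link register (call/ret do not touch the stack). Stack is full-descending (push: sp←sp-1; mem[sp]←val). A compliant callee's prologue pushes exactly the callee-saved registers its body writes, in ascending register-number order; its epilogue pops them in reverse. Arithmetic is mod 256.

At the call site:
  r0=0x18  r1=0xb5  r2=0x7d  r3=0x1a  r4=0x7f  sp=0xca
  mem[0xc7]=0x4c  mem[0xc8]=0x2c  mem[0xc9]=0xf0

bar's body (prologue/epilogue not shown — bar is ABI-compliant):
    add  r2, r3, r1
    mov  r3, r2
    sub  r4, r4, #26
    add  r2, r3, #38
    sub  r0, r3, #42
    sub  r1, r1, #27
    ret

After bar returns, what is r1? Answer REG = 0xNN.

REG = 0x9a

prologue: push r0 → mem[0xc9]=0x18, sp=0xc9
prologue: push r2 → mem[0xc8]=0x7d, sp=0xc8
prologue: push r3 → mem[0xc7]=0x1a, sp=0xc7
body[0] add  r2, r3, r1 → r2=0xcf
body[1] mov  r3, r2 → r3=0xcf
body[2] sub  r4, r4, #26 → r4=0x65
body[3] add  r2, r3, #38 → r2=0xf5
body[4] sub  r0, r3, #42 → r0=0xa5
body[5] sub  r1, r1, #27 → r1=0x9a
epilogue: pop r3=0x1a, sp=0xc8
epilogue: pop r2=0x7d, sp=0xc9
epilogue: pop r0=0x18, sp=0xca
r1 is caller-saved → body value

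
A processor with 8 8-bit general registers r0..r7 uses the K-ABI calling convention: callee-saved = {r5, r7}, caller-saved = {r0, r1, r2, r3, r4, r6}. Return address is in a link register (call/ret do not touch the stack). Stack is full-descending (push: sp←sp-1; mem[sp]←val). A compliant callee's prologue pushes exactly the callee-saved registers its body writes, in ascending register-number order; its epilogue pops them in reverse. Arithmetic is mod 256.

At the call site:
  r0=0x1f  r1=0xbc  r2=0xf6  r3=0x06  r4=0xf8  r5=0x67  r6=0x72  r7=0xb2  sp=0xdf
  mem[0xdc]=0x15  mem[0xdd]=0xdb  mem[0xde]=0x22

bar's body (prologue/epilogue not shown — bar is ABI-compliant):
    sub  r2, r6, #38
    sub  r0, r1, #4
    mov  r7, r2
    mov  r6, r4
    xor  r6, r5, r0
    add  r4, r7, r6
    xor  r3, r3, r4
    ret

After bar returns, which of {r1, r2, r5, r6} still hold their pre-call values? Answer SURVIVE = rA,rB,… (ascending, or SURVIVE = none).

prologue: push r7 -> mem[0xde]=0xb2, sp=0xde
body[0] sub  r2, r6, #38 -> r2=0x4c
body[1] sub  r0, r1, #4 -> r0=0xb8
body[2] mov  r7, r2 -> r7=0x4c
body[3] mov  r6, r4 -> r6=0xf8
body[4] xor  r6, r5, r0 -> r6=0xdf
body[5] add  r4, r7, r6 -> r4=0x2b
body[6] xor  r3, r3, r4 -> r3=0x2d
epilogue: pop r7=0xb2, sp=0xdf
r1: caller-saved, written=False
r2: caller-saved, written=True
r5: callee-saved, written=False
r6: caller-saved, written=True

SURVIVE = r1,r5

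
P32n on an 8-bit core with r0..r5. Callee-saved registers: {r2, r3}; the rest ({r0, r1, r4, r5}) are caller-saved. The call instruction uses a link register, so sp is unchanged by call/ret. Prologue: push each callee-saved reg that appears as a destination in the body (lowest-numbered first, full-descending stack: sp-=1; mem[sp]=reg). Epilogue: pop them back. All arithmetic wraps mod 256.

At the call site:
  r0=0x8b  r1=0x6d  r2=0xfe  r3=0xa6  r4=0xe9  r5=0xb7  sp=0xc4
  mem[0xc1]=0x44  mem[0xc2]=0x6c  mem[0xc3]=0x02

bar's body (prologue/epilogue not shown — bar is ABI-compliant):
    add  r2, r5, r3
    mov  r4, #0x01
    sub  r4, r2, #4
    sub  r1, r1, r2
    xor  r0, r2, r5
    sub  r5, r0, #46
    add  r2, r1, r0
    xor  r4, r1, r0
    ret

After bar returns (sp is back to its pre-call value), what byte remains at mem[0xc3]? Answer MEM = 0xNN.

prologue: push r2 -> mem[0xc3]=0xfe, sp=0xc3
body[0] add  r2, r5, r3 -> r2=0x5d
body[1] mov  r4, #0x01 -> r4=0x01
body[2] sub  r4, r2, #4 -> r4=0x59
body[3] sub  r1, r1, r2 -> r1=0x10
body[4] xor  r0, r2, r5 -> r0=0xea
body[5] sub  r5, r0, #46 -> r5=0xbc
body[6] add  r2, r1, r0 -> r2=0xfa
body[7] xor  r4, r1, r0 -> r4=0xfa
epilogue: pop r2=0xfe, sp=0xc4
prologue pushed ['r2'] at ['0xc3']

MEM = 0xfe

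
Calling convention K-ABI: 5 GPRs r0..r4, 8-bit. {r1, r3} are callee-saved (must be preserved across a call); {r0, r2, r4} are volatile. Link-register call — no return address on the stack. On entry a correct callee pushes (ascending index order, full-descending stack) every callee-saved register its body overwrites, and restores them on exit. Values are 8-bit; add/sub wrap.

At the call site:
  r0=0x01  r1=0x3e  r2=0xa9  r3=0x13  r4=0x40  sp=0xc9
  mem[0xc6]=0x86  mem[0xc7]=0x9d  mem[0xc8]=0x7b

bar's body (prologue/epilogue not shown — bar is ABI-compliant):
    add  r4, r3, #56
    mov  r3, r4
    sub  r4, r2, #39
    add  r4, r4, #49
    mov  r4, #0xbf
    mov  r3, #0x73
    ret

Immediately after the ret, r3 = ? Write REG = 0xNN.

REG = 0x13

prologue: push r3 -> mem[0xc8]=0x13, sp=0xc8
body[0] add  r4, r3, #56 -> r4=0x4b
body[1] mov  r3, r4 -> r3=0x4b
body[2] sub  r4, r2, #39 -> r4=0x82
body[3] add  r4, r4, #49 -> r4=0xb3
body[4] mov  r4, #0xbf -> r4=0xbf
body[5] mov  r3, #0x73 -> r3=0x73
epilogue: pop r3=0x13, sp=0xc9
r3 is callee-saved -> restored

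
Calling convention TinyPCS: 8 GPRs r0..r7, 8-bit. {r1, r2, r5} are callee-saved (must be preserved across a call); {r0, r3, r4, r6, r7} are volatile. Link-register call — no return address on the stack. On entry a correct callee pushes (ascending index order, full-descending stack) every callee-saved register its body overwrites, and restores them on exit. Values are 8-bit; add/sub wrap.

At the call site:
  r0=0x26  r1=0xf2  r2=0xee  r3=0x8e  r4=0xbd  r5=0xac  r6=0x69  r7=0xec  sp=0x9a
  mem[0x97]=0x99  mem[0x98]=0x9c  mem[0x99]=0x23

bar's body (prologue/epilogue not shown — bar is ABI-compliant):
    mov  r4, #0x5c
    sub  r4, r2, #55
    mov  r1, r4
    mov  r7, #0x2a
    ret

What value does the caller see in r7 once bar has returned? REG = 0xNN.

REG = 0x2a

prologue: push r1 → mem[0x99]=0xf2, sp=0x99
body[0] mov  r4, #0x5c → r4=0x5c
body[1] sub  r4, r2, #55 → r4=0xb7
body[2] mov  r1, r4 → r1=0xb7
body[3] mov  r7, #0x2a → r7=0x2a
epilogue: pop r1=0xf2, sp=0x9a
r7 is caller-saved → body value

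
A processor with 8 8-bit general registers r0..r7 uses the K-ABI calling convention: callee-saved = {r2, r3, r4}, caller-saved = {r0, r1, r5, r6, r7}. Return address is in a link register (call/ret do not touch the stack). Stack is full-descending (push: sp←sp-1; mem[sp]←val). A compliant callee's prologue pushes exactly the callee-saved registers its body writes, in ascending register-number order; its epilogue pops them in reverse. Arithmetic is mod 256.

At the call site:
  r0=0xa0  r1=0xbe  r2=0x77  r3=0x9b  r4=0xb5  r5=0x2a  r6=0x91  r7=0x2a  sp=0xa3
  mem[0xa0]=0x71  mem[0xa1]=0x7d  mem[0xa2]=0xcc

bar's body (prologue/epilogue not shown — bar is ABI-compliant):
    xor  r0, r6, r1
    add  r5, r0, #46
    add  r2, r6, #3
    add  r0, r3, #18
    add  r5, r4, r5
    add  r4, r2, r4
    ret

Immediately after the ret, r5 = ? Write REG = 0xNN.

prologue: push r2 → mem[0xa2]=0x77, sp=0xa2
prologue: push r4 → mem[0xa1]=0xb5, sp=0xa1
body[0] xor  r0, r6, r1 → r0=0x2f
body[1] add  r5, r0, #46 → r5=0x5d
body[2] add  r2, r6, #3 → r2=0x94
body[3] add  r0, r3, #18 → r0=0xad
body[4] add  r5, r4, r5 → r5=0x12
body[5] add  r4, r2, r4 → r4=0x49
epilogue: pop r4=0xb5, sp=0xa2
epilogue: pop r2=0x77, sp=0xa3
r5 is caller-saved → body value

REG = 0x12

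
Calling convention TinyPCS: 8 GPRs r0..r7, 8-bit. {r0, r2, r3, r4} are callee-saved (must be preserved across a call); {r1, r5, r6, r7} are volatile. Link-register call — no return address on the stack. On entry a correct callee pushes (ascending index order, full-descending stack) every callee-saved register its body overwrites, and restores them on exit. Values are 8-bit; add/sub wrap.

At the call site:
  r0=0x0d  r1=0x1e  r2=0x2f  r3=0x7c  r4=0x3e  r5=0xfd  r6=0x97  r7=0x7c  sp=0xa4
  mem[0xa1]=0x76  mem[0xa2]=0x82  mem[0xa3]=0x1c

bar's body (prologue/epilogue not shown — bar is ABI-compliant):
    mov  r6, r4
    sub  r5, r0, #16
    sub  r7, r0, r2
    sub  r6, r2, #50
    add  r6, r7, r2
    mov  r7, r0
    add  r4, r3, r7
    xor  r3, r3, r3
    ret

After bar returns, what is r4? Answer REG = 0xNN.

REG = 0x3e

prologue: push r3 → mem[0xa3]=0x7c, sp=0xa3
prologue: push r4 → mem[0xa2]=0x3e, sp=0xa2
body[0] mov  r6, r4 → r6=0x3e
body[1] sub  r5, r0, #16 → r5=0xfd
body[2] sub  r7, r0, r2 → r7=0xde
body[3] sub  r6, r2, #50 → r6=0xfd
body[4] add  r6, r7, r2 → r6=0x0d
body[5] mov  r7, r0 → r7=0x0d
body[6] add  r4, r3, r7 → r4=0x89
body[7] xor  r3, r3, r3 → r3=0x00
epilogue: pop r4=0x3e, sp=0xa3
epilogue: pop r3=0x7c, sp=0xa4
r4 is callee-saved → restored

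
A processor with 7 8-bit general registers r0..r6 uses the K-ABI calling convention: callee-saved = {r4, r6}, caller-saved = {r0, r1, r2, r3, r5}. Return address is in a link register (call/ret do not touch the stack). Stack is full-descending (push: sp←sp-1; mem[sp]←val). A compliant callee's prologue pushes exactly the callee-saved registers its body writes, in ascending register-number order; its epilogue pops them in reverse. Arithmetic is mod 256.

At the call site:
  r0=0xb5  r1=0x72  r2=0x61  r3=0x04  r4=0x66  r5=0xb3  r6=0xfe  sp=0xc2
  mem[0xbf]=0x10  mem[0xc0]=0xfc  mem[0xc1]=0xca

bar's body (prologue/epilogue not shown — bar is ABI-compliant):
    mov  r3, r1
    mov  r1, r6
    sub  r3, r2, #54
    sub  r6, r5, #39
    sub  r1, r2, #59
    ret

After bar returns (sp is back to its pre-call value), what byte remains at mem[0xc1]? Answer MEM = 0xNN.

prologue: push r6 → mem[0xc1]=0xfe, sp=0xc1
body[0] mov  r3, r1 → r3=0x72
body[1] mov  r1, r6 → r1=0xfe
body[2] sub  r3, r2, #54 → r3=0x2b
body[3] sub  r6, r5, #39 → r6=0x8c
body[4] sub  r1, r2, #59 → r1=0x26
epilogue: pop r6=0xfe, sp=0xc2
prologue pushed ['r6'] at ['0xc1']

MEM = 0xfe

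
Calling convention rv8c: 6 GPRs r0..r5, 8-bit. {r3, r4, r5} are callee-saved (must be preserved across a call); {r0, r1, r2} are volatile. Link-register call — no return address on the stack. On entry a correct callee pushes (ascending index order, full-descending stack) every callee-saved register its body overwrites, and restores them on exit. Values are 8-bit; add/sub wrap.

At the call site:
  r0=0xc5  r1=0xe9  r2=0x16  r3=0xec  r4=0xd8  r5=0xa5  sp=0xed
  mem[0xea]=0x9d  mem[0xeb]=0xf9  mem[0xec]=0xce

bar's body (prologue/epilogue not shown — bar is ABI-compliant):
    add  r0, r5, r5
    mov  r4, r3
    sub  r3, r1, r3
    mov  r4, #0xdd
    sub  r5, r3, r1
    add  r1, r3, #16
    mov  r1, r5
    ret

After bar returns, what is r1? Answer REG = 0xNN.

REG = 0x14

prologue: push r3 → mem[0xec]=0xec, sp=0xec
prologue: push r4 → mem[0xeb]=0xd8, sp=0xeb
prologue: push r5 → mem[0xea]=0xa5, sp=0xea
body[0] add  r0, r5, r5 → r0=0x4a
body[1] mov  r4, r3 → r4=0xec
body[2] sub  r3, r1, r3 → r3=0xfd
body[3] mov  r4, #0xdd → r4=0xdd
body[4] sub  r5, r3, r1 → r5=0x14
body[5] add  r1, r3, #16 → r1=0x0d
body[6] mov  r1, r5 → r1=0x14
epilogue: pop r5=0xa5, sp=0xeb
epilogue: pop r4=0xd8, sp=0xec
epilogue: pop r3=0xec, sp=0xed
r1 is caller-saved → body value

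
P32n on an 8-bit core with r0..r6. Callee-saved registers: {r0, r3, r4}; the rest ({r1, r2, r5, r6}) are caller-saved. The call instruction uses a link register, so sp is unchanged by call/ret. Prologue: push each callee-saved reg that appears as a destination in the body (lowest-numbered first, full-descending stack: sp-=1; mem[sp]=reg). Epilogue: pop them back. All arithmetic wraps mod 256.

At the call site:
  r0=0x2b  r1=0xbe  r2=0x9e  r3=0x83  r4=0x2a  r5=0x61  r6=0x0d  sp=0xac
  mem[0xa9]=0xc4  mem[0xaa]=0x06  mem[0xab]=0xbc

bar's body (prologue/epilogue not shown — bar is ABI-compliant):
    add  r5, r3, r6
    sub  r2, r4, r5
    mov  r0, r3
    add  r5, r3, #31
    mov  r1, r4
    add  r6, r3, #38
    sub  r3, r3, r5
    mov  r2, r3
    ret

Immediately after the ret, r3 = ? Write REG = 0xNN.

prologue: push r0 → mem[0xab]=0x2b, sp=0xab
prologue: push r3 → mem[0xaa]=0x83, sp=0xaa
body[0] add  r5, r3, r6 → r5=0x90
body[1] sub  r2, r4, r5 → r2=0x9a
body[2] mov  r0, r3 → r0=0x83
body[3] add  r5, r3, #31 → r5=0xa2
body[4] mov  r1, r4 → r1=0x2a
body[5] add  r6, r3, #38 → r6=0xa9
body[6] sub  r3, r3, r5 → r3=0xe1
body[7] mov  r2, r3 → r2=0xe1
epilogue: pop r3=0x83, sp=0xab
epilogue: pop r0=0x2b, sp=0xac
r3 is callee-saved → restored

REG = 0x83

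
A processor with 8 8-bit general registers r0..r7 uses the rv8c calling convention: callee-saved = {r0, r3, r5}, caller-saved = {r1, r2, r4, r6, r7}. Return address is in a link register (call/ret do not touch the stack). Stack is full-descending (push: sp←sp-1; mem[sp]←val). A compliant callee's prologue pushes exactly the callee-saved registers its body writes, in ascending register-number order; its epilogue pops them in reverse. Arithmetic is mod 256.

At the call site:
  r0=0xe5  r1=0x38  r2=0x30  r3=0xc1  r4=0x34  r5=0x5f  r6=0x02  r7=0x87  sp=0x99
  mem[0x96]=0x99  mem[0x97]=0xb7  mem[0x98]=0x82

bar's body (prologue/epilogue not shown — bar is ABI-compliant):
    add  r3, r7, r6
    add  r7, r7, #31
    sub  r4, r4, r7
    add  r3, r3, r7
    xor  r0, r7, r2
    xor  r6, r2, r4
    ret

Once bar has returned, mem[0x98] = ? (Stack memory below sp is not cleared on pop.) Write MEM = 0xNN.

MEM = 0xe5

prologue: push r0 -> mem[0x98]=0xe5, sp=0x98
prologue: push r3 -> mem[0x97]=0xc1, sp=0x97
body[0] add  r3, r7, r6 -> r3=0x89
body[1] add  r7, r7, #31 -> r7=0xa6
body[2] sub  r4, r4, r7 -> r4=0x8e
body[3] add  r3, r3, r7 -> r3=0x2f
body[4] xor  r0, r7, r2 -> r0=0x96
body[5] xor  r6, r2, r4 -> r6=0xbe
epilogue: pop r3=0xc1, sp=0x98
epilogue: pop r0=0xe5, sp=0x99
prologue pushed ['r0', 'r3'] at ['0x98', '0x97']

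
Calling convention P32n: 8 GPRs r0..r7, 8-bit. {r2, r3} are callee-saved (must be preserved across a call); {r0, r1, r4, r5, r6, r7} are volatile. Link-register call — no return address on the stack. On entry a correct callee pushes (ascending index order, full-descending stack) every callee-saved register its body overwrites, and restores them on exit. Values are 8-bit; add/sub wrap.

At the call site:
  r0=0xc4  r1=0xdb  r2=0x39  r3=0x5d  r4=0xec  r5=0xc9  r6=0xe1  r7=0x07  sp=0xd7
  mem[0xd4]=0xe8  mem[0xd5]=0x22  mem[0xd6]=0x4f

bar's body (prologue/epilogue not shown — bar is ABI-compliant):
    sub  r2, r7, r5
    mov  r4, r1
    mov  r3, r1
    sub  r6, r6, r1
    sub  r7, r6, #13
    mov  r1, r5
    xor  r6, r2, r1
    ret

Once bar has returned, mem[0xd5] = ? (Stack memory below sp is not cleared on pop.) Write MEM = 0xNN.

MEM = 0x5d

prologue: push r2 -> mem[0xd6]=0x39, sp=0xd6
prologue: push r3 -> mem[0xd5]=0x5d, sp=0xd5
body[0] sub  r2, r7, r5 -> r2=0x3e
body[1] mov  r4, r1 -> r4=0xdb
body[2] mov  r3, r1 -> r3=0xdb
body[3] sub  r6, r6, r1 -> r6=0x06
body[4] sub  r7, r6, #13 -> r7=0xf9
body[5] mov  r1, r5 -> r1=0xc9
body[6] xor  r6, r2, r1 -> r6=0xf7
epilogue: pop r3=0x5d, sp=0xd6
epilogue: pop r2=0x39, sp=0xd7
prologue pushed ['r2', 'r3'] at ['0xd6', '0xd5']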